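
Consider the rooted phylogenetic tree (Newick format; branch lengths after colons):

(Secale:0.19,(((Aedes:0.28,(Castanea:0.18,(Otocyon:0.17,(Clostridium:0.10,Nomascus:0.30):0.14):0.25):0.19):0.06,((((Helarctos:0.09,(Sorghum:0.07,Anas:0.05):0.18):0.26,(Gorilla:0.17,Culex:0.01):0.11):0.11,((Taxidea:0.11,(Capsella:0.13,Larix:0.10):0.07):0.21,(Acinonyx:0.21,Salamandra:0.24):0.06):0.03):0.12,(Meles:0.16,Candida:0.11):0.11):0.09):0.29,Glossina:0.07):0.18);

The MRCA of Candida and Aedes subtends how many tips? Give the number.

The MRCA of Candida and Aedes is the node subtending ((Aedes,(Castanea,(Otocyon,(Clostridium,Nomascus)))),((((Helarctos,(Sorghum,Anas)),(Gorilla,Culex)),((Taxidea,(Capsella,Larix)),(Acinonyx,Salamandra))),(Meles,Candida))).
That clade contains 17 terminal taxa: Acinonyx, Aedes, Anas, Candida, Capsella, Castanea, Clostridium, Culex, Gorilla, Helarctos, Larix, Meles, Nomascus, Otocyon, Salamandra, Sorghum, Taxidea.

17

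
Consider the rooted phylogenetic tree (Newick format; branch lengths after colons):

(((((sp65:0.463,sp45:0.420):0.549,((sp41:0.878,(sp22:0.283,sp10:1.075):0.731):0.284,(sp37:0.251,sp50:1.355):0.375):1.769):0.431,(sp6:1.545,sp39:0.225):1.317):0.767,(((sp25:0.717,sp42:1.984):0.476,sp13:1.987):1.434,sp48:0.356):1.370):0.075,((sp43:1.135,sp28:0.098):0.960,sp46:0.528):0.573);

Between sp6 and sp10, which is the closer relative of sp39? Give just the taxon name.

sp6

The MRCA of sp39 and sp6 subtends (sp6,sp39) (2 taxa).
The MRCA of sp39 and sp10 subtends (((sp65,sp45),((sp41,(sp22,sp10)),(sp37,sp50))),(sp6,sp39)) (9 taxa).
The first is nested inside the second, so sp39 shares a more recent common ancestor with sp6.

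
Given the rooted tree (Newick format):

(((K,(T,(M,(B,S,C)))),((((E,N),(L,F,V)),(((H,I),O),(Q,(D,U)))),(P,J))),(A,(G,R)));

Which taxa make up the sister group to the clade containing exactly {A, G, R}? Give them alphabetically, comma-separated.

B, C, D, E, F, H, I, J, K, L, M, N, O, P, Q, S, T, U, V

The clade containing exactly {A, G, R} attaches directly to the root of the tree.
The other lineage descending from that same node — the sister group — is ((K,(T,(M,(B,S,C)))),((((E,N),(L,F,V)),(((H,I),O),(Q,(D,U)))),(P,J))); its 19 tips in alphabetical order are the answer.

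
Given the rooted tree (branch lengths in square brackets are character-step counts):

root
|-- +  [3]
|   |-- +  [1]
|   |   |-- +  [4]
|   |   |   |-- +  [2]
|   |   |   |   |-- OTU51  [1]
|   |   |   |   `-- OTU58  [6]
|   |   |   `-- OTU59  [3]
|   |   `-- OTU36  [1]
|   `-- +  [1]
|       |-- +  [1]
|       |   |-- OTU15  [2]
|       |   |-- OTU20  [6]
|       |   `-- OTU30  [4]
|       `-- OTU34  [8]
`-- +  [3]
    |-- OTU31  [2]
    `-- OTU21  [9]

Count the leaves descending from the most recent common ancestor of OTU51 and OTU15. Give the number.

The MRCA of OTU51 and OTU15 is the node subtending ((((OTU51,OTU58),OTU59),OTU36),((OTU15,OTU20,OTU30),OTU34)).
That clade contains 8 terminal taxa: OTU15, OTU20, OTU30, OTU34, OTU36, OTU51, OTU58, OTU59.

8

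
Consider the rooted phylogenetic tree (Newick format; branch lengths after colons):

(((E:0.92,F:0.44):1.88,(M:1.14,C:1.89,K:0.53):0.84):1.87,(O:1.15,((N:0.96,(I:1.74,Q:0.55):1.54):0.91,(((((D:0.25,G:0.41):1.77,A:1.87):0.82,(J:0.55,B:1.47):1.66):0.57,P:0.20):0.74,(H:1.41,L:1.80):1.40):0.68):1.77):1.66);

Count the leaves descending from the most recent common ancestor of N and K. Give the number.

17

The MRCA of N and K is the root, so the clade is the entire tree.
That clade contains 17 terminal taxa: A, B, C, D, E, F, G, H, I, J, K, L, M, N, O, P, Q.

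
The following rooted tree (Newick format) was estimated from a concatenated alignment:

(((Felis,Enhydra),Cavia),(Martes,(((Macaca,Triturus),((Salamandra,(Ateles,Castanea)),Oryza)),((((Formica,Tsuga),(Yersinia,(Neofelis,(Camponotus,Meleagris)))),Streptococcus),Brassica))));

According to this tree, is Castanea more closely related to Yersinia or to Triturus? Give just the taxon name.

Triturus

The MRCA of Castanea and Triturus subtends ((Macaca,Triturus),((Salamandra,(Ateles,Castanea)),Oryza)) (6 taxa).
The MRCA of Castanea and Yersinia subtends (((Macaca,Triturus),((Salamandra,(Ateles,Castanea)),Oryza)),((((Formica,Tsuga),(Yersinia,(Neofelis,(Camponotus,Meleagris)))),Streptococcus),Brassica)) (14 taxa).
The first is nested inside the second, so Castanea shares a more recent common ancestor with Triturus.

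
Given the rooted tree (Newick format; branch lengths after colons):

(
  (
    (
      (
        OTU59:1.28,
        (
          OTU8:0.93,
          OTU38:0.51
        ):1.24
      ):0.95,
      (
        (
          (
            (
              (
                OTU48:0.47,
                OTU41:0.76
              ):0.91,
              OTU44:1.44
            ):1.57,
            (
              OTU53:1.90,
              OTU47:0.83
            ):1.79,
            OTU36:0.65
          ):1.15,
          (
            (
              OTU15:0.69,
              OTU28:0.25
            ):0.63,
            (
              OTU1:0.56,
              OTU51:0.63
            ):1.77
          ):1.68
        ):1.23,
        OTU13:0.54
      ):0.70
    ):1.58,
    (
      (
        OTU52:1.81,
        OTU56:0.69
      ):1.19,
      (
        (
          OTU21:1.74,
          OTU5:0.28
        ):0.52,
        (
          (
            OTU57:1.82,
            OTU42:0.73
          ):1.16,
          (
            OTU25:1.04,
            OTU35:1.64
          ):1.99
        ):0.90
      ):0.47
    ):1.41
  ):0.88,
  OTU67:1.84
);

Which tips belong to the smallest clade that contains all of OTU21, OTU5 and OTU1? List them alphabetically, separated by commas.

OTU1, OTU13, OTU15, OTU21, OTU25, OTU28, OTU35, OTU36, OTU38, OTU41, OTU42, OTU44, OTU47, OTU48, OTU5, OTU51, OTU52, OTU53, OTU56, OTU57, OTU59, OTU8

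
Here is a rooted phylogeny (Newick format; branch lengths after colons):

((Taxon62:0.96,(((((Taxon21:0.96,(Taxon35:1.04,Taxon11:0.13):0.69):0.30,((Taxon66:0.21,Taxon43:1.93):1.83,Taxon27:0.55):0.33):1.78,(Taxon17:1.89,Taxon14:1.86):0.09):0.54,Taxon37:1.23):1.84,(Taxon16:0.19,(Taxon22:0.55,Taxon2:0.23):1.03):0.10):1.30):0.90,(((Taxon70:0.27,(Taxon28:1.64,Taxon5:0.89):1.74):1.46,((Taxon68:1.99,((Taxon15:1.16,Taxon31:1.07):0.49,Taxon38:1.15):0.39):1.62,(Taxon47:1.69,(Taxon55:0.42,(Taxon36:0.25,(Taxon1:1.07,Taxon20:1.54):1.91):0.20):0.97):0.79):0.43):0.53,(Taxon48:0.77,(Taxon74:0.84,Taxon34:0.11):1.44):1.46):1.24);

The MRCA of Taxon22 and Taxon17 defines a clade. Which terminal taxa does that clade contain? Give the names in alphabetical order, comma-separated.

Taxon11, Taxon14, Taxon16, Taxon17, Taxon2, Taxon21, Taxon22, Taxon27, Taxon35, Taxon37, Taxon43, Taxon66

Tracing Taxon22: it sits inside (Taxon22,Taxon2).
Tracing Taxon17: it sits inside (Taxon17,Taxon14).
The smallest clade enclosing both is (((((Taxon21,(Taxon35,Taxon11)),((Taxon66,Taxon43),Taxon27)),(Taxon17,Taxon14)),Taxon37),(Taxon16,(Taxon22,Taxon2))); the answer is its 12 terminal taxa in alphabetical order.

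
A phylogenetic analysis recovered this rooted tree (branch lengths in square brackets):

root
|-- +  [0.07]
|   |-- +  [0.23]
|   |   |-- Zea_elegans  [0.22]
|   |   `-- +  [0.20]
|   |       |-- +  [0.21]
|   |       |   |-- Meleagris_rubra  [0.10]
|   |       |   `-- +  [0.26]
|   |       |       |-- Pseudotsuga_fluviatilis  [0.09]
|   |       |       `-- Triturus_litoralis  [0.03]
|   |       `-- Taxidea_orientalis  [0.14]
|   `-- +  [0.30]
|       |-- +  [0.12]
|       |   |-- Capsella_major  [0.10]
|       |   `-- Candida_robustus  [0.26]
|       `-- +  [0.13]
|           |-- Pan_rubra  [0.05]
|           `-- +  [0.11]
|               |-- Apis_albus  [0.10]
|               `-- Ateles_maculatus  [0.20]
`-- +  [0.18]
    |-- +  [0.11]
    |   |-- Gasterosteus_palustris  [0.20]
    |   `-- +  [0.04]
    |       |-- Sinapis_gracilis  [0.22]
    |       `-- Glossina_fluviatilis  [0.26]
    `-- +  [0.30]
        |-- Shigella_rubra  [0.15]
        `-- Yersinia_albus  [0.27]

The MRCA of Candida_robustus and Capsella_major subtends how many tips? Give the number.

2

The MRCA of Candida_robustus and Capsella_major is the node subtending (Capsella_major,Candida_robustus).
That clade contains 2 terminal taxa: Candida_robustus, Capsella_major.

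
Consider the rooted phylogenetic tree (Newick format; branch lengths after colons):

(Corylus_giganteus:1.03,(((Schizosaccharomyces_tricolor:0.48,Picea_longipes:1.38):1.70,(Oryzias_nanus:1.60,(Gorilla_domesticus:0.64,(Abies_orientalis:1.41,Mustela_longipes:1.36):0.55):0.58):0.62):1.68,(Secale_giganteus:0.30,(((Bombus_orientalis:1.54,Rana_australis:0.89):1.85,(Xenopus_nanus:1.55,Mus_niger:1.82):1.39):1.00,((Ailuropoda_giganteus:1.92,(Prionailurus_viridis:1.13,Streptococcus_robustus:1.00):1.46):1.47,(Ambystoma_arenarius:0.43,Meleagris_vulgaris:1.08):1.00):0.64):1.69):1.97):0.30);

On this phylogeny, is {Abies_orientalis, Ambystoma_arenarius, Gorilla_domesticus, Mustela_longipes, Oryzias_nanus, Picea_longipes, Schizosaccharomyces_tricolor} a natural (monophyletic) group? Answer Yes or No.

The MRCA of the listed taxa subtends (((Schizosaccharomyces_tricolor,Picea_longipes),(Oryzias_nanus,(Gorilla_domesticus,(Abies_orientalis,Mustela_longipes)))),(Secale_giganteus,(((Bombus_orientalis,Rana_australis),(Xenopus_nanus,Mus_niger)),((Ailuropoda_giganteus,(Prionailurus_viridis,Streptococcus_robustus)),(Ambystoma_arenarius,Meleagris_vulgaris))))).
That clade also contains Ailuropoda_giganteus, Bombus_orientalis, Meleagris_vulgaris, Mus_niger, Prionailurus_viridis, Rana_australis, Secale_giganteus, Streptococcus_robustus, Xenopus_nanus, which are not in the proposed group, so the group is not monophyletic.

No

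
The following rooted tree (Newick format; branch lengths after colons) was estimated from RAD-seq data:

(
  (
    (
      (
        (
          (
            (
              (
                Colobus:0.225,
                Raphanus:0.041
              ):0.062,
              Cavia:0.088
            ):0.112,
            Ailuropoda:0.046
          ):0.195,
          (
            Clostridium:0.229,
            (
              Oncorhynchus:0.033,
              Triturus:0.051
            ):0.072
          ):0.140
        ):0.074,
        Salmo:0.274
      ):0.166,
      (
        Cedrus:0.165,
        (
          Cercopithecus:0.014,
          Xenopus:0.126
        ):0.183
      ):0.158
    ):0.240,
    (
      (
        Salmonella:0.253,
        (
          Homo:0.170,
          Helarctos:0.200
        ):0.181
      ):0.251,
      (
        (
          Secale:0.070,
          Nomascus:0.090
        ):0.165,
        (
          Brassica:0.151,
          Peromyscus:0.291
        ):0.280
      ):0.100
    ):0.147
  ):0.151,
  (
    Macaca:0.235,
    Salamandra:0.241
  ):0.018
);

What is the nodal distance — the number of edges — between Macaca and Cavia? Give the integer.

9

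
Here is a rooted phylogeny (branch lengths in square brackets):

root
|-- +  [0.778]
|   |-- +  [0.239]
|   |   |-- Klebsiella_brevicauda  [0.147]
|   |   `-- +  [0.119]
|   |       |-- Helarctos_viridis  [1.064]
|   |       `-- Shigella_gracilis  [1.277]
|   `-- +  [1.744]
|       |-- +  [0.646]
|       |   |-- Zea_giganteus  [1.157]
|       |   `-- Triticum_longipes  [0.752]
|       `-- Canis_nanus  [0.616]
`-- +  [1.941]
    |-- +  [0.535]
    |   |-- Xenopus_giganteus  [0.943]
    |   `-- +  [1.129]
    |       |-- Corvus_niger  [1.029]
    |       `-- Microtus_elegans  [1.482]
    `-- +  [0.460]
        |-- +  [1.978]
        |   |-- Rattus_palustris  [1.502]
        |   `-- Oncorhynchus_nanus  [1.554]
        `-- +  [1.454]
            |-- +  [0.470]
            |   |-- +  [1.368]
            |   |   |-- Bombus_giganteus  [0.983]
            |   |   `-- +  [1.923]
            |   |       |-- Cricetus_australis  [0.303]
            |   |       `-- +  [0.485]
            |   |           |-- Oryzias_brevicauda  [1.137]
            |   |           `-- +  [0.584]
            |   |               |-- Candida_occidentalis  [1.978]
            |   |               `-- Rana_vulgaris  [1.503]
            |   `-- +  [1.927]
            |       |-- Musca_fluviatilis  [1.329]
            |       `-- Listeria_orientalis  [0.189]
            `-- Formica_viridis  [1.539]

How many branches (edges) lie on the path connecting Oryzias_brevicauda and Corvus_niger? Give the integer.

10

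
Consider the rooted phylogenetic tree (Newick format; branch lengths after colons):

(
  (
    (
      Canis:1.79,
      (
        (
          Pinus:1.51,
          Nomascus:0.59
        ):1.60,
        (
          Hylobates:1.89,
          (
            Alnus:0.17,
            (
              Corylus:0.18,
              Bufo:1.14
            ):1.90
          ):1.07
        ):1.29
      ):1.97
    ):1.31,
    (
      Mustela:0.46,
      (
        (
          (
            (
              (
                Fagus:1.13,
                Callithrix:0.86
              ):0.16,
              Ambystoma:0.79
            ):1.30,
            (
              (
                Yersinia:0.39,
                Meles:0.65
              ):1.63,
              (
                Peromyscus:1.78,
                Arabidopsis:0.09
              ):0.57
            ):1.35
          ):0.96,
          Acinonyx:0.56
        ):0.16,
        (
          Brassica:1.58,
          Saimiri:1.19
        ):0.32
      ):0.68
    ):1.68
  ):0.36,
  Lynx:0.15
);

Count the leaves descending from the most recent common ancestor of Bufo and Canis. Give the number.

The MRCA of Bufo and Canis is the node subtending (Canis,((Pinus,Nomascus),(Hylobates,(Alnus,(Corylus,Bufo))))).
That clade contains 7 terminal taxa: Alnus, Bufo, Canis, Corylus, Hylobates, Nomascus, Pinus.

7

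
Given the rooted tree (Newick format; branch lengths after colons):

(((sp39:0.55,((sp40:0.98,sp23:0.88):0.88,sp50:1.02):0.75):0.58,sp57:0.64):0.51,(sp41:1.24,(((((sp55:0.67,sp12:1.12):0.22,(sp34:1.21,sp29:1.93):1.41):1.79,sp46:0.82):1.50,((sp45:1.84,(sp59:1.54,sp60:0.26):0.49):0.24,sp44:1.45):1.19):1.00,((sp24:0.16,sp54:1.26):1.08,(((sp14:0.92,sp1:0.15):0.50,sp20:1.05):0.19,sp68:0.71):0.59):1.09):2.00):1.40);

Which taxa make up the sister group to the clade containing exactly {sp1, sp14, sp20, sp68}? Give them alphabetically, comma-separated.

The clade containing exactly {sp1, sp14, sp20, sp68} attaches to the tree at the node subtending ((sp24,sp54),(((sp14,sp1),sp20),sp68)).
The other lineage descending from that same node — the sister group — is (sp24,sp54); its 2 tips in alphabetical order are the answer.

sp24, sp54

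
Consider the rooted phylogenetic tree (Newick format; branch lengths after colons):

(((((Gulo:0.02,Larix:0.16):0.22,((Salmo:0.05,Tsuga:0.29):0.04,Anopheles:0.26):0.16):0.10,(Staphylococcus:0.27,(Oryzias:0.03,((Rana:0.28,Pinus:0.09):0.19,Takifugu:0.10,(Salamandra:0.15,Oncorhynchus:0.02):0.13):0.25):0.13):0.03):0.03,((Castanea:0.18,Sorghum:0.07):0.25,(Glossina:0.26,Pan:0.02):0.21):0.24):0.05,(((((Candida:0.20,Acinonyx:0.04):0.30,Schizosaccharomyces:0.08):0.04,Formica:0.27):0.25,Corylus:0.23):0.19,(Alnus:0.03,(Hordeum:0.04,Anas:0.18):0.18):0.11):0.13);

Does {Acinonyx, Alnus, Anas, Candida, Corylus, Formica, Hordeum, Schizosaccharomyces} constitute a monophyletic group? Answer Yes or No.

The most recent common ancestor of these taxa subtends (((((Candida,Acinonyx),Schizosaccharomyces),Formica),Corylus),(Alnus,(Hordeum,Anas))).
That clade has exactly 8 tips — every listed taxon and nothing else — so the group is monophyletic.

Yes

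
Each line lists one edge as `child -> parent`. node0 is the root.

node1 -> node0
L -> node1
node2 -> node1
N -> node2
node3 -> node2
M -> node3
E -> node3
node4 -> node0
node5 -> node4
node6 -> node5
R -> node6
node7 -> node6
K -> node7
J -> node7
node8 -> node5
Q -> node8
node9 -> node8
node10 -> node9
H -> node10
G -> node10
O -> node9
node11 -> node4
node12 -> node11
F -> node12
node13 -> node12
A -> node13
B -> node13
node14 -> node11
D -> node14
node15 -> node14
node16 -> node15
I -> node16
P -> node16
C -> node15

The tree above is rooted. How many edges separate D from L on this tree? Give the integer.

6

The MRCA of D and L is the root of the tree.
From D up to that node: 4 branches. From L up to the same node: 2 branches. Total: 4 + 2 = 6.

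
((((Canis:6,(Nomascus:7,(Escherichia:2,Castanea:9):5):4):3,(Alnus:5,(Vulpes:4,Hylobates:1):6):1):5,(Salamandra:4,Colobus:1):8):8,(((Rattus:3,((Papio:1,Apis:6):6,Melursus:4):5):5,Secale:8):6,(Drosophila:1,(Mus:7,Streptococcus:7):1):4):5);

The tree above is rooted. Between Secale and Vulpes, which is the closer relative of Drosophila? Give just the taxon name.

The MRCA of Drosophila and Secale subtends (((Rattus,((Papio,Apis),Melursus)),Secale),(Drosophila,(Mus,Streptococcus))) (8 taxa).
The MRCA of Drosophila and Vulpes is the root, subtending the entire tree (17 taxa).
The first is nested inside the second, so Drosophila shares a more recent common ancestor with Secale.

Secale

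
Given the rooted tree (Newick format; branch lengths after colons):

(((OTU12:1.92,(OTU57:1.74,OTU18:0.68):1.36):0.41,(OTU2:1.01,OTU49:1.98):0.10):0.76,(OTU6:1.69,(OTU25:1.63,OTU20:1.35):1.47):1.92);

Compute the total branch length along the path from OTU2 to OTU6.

5.48

The path runs OTU2 → … → MRCA → … → OTU6; the MRCA is the root of the tree.
Branch lengths along that path: 1.01 + 0.10 + 0.76 + 1.92 + 1.69 = 5.48.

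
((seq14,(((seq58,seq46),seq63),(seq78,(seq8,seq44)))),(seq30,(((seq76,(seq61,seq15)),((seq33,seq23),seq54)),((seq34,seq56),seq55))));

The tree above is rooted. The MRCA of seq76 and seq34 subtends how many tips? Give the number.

9

The MRCA of seq76 and seq34 is the node subtending (((seq76,(seq61,seq15)),((seq33,seq23),seq54)),((seq34,seq56),seq55)).
That clade contains 9 terminal taxa: seq15, seq23, seq33, seq34, seq54, seq55, seq56, seq61, seq76.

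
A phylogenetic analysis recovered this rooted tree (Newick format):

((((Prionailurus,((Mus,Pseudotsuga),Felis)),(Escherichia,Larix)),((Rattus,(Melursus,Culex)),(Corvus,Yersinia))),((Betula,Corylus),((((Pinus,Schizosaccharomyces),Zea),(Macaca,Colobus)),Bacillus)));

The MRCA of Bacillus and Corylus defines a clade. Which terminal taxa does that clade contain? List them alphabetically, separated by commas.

Bacillus, Betula, Colobus, Corylus, Macaca, Pinus, Schizosaccharomyces, Zea

Tracing Bacillus: it sits inside ((((Pinus,Schizosaccharomyces),Zea),(Macaca,Colobus)),Bacillus).
Tracing Corylus: it sits inside (Betula,Corylus).
The smallest clade enclosing both is ((Betula,Corylus),((((Pinus,Schizosaccharomyces),Zea),(Macaca,Colobus)),Bacillus)); the answer is its 8 terminal taxa in alphabetical order.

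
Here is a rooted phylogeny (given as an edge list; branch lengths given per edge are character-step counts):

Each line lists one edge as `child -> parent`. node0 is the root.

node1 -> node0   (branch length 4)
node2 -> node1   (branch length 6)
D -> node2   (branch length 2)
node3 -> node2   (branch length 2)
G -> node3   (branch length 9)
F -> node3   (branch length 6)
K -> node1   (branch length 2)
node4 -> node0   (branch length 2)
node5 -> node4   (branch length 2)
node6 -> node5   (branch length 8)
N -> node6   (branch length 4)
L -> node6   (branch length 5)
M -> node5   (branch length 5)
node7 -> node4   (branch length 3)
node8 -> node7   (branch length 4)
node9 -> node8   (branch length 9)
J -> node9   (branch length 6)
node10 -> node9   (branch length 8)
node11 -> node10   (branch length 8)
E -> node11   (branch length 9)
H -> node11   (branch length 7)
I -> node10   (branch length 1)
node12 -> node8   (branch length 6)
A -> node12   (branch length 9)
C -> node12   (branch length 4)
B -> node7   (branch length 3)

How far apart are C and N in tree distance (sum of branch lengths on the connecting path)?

The path runs C → … → MRCA → … → N; the MRCA is the node subtending (((N,L),M),(((J,((E,H),I)),(A,C)),B)).
Branch lengths along that path: 4 + 6 + 4 + 3 + 2 + 8 + 4 = 31.

31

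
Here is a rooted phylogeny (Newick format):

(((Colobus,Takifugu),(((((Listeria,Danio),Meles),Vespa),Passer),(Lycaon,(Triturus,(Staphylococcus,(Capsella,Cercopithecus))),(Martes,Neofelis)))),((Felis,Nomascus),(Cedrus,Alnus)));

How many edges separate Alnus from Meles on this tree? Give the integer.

9

The MRCA of Alnus and Meles is the root of the tree.
From Alnus up to that node: 3 branches. From Meles up to the same node: 6 branches. Total: 3 + 6 = 9.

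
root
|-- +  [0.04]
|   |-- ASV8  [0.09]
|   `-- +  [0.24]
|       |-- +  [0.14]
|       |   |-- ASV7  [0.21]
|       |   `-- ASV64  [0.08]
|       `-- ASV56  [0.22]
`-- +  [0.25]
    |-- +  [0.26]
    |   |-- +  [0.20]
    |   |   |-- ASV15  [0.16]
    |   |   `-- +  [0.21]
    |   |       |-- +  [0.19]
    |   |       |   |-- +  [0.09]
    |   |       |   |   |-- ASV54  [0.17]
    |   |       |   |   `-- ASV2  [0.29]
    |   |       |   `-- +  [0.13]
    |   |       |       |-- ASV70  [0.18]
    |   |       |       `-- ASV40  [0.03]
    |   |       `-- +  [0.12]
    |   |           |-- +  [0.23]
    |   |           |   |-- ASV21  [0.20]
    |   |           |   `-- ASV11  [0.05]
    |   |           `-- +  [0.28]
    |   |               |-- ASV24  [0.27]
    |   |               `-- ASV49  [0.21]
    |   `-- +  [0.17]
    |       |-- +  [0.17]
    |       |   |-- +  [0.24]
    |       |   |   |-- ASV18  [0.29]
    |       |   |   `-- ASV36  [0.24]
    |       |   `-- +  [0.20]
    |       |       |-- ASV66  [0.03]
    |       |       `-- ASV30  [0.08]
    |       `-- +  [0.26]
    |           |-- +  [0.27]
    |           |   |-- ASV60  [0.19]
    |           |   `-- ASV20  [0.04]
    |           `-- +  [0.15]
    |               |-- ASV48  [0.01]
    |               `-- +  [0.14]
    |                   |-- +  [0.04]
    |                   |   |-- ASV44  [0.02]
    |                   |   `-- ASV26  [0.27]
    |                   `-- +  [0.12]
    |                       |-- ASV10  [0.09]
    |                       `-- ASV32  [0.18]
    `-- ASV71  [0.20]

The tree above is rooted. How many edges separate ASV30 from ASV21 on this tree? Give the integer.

9

The MRCA of ASV30 and ASV21 is the node subtending ((ASV15,(((ASV54,ASV2),(ASV70,ASV40)),((ASV21,ASV11),(ASV24,ASV49)))),(((ASV18,ASV36),(ASV66,ASV30)),((ASV60,ASV20),(ASV48,((ASV44,ASV26),(ASV10,ASV32)))))).
From ASV30 up to that node: 4 branches. From ASV21 up to the same node: 5 branches. Total: 4 + 5 = 9.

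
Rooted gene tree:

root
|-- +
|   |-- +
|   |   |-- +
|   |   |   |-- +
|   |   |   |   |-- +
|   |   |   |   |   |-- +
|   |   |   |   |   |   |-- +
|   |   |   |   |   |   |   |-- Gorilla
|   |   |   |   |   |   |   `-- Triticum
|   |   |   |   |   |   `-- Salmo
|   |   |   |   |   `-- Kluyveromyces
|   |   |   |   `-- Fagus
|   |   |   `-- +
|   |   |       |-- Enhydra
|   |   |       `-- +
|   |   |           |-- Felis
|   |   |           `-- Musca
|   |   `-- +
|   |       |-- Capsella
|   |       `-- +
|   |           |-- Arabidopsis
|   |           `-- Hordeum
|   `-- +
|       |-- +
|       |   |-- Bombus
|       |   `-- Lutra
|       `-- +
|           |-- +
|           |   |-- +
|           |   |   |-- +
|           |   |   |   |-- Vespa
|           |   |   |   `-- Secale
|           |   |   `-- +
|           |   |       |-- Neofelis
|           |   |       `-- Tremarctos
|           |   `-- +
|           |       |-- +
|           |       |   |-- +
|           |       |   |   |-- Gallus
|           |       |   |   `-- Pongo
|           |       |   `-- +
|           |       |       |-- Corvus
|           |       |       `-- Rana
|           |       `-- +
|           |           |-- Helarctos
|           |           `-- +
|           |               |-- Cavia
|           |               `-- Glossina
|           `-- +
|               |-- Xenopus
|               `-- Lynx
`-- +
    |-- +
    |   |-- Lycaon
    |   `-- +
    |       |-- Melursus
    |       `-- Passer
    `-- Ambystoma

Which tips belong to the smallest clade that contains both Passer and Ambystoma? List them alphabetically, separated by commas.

Tracing Passer: it sits inside (Melursus,Passer).
Tracing Ambystoma: it sits inside ((Lycaon,(Melursus,Passer)),Ambystoma).
The smallest clade enclosing both is ((Lycaon,(Melursus,Passer)),Ambystoma); the answer is its 4 terminal taxa in alphabetical order.

Ambystoma, Lycaon, Melursus, Passer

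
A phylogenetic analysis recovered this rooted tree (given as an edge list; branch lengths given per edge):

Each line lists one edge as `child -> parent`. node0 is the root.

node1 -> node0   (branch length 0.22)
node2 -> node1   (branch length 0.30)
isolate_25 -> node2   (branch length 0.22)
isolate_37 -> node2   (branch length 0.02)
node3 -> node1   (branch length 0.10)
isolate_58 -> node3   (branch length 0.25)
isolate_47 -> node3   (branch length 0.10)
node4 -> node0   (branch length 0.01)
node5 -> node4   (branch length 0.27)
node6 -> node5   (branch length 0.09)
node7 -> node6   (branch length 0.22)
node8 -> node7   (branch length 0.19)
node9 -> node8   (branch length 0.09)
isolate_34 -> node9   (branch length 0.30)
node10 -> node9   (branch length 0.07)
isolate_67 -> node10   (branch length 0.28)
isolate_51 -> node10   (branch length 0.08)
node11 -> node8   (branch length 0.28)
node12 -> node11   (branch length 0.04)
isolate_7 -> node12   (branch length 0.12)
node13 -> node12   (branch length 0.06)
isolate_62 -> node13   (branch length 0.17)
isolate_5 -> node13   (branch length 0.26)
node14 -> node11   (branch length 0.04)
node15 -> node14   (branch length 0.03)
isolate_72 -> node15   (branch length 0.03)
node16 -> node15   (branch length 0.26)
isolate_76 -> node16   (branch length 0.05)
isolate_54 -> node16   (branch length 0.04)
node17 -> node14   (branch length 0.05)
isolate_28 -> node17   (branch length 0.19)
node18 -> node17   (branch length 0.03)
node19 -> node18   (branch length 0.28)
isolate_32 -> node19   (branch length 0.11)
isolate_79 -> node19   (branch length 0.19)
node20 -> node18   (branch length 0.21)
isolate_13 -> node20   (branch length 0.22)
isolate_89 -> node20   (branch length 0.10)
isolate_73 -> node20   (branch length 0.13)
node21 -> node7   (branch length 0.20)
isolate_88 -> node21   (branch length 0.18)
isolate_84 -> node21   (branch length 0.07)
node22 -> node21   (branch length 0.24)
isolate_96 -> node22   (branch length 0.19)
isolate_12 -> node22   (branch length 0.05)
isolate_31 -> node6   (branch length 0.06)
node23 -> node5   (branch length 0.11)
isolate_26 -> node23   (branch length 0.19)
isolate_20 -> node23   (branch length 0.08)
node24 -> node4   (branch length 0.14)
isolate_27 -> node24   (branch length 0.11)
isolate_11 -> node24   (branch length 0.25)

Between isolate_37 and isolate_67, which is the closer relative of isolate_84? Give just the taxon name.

isolate_67

The MRCA of isolate_84 and isolate_67 subtends (((isolate_34,(isolate_67,isolate_51)),((isolate_7,(isolate_62,isolate_5)),((isolate_72,(isolate_76,isolate_54)),(isolate_28,((isolate_32,isolate_79),(isolate_13,isolate_89,isolate_73)))))),(isolate_88,isolate_84,(isolate_96,isolate_12))) (19 taxa).
The MRCA of isolate_84 and isolate_37 is the root, subtending the entire tree (28 taxa).
The first is nested inside the second, so isolate_84 shares a more recent common ancestor with isolate_67.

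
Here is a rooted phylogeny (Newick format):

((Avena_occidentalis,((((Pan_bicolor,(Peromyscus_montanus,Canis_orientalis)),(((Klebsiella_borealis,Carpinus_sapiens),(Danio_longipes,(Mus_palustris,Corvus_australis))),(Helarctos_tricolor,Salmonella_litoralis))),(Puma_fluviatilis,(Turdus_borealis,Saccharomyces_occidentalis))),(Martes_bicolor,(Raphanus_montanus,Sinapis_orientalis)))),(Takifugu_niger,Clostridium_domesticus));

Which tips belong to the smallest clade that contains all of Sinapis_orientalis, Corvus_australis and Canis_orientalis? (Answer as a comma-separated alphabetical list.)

Canis_orientalis, Carpinus_sapiens, Corvus_australis, Danio_longipes, Helarctos_tricolor, Klebsiella_borealis, Martes_bicolor, Mus_palustris, Pan_bicolor, Peromyscus_montanus, Puma_fluviatilis, Raphanus_montanus, Saccharomyces_occidentalis, Salmonella_litoralis, Sinapis_orientalis, Turdus_borealis

Tracing Sinapis_orientalis: it sits inside (Raphanus_montanus,Sinapis_orientalis).
Tracing Corvus_australis: it sits inside (Mus_palustris,Corvus_australis).
Tracing Canis_orientalis: it sits inside (Peromyscus_montanus,Canis_orientalis).
The smallest clade enclosing all 3 is ((((Pan_bicolor,(Peromyscus_montanus,Canis_orientalis)),(((Klebsiella_borealis,Carpinus_sapiens),(Danio_longipes,(Mus_palustris,Corvus_australis))),(Helarctos_tricolor,Salmonella_litoralis))),(Puma_fluviatilis,(Turdus_borealis,Saccharomyces_occidentalis))),(Martes_bicolor,(Raphanus_montanus,Sinapis_orientalis))); the answer is its 16 terminal taxa in alphabetical order.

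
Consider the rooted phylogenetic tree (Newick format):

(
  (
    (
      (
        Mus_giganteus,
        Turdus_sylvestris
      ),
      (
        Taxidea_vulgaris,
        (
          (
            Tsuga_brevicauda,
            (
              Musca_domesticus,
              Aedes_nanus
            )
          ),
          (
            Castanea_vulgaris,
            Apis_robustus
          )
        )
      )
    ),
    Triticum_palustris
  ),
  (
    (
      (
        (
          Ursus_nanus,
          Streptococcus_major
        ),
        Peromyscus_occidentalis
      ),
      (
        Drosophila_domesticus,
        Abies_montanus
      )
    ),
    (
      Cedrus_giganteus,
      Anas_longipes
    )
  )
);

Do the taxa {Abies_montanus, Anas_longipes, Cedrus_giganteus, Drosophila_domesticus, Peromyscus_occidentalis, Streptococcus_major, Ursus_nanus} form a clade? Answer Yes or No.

Yes

The most recent common ancestor of these taxa subtends ((((Ursus_nanus,Streptococcus_major),Peromyscus_occidentalis),(Drosophila_domesticus,Abies_montanus)),(Cedrus_giganteus,Anas_longipes)).
That clade has exactly 7 tips — every listed taxon and nothing else — so the group is monophyletic.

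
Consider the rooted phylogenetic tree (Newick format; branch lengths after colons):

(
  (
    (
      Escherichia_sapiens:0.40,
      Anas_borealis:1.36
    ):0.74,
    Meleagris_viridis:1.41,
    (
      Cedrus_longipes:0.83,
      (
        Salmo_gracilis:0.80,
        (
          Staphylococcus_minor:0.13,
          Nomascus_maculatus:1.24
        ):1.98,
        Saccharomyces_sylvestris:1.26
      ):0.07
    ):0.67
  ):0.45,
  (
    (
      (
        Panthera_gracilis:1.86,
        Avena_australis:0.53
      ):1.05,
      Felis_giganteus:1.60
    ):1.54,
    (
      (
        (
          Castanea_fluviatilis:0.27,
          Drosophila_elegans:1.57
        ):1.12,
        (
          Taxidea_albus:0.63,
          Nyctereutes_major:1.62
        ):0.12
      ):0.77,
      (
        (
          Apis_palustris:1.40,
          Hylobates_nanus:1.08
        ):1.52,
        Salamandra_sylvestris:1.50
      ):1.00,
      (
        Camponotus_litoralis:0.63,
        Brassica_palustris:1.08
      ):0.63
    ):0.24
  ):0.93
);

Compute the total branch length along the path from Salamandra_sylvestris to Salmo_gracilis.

5.66

The path runs Salamandra_sylvestris → … → MRCA → … → Salmo_gracilis; the MRCA is the root of the tree.
Branch lengths along that path: 1.50 + 1.00 + 0.24 + 0.93 + 0.45 + 0.67 + 0.07 + 0.80 = 5.66.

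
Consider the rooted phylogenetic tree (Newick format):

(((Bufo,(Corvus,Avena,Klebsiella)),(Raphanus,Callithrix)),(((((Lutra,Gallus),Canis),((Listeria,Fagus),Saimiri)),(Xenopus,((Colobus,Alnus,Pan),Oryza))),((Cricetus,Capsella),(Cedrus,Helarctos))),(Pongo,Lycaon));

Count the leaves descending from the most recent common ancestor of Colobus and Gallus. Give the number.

The MRCA of Colobus and Gallus is the node subtending ((((Lutra,Gallus),Canis),((Listeria,Fagus),Saimiri)),(Xenopus,((Colobus,Alnus,Pan),Oryza))).
That clade contains 11 terminal taxa: Alnus, Canis, Colobus, Fagus, Gallus, Listeria, Lutra, Oryza, Pan, Saimiri, Xenopus.

11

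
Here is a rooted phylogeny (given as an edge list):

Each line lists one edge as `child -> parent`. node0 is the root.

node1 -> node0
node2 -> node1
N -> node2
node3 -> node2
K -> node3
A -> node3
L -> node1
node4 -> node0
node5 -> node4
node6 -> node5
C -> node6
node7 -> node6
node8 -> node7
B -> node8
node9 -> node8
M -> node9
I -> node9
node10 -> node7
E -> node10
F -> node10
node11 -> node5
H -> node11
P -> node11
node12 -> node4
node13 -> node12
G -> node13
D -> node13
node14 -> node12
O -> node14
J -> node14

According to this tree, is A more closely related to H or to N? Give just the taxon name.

The MRCA of A and N subtends (N,(K,A)) (3 taxa).
The MRCA of A and H is the root, subtending the entire tree (16 taxa).
The first is nested inside the second, so A shares a more recent common ancestor with N.

N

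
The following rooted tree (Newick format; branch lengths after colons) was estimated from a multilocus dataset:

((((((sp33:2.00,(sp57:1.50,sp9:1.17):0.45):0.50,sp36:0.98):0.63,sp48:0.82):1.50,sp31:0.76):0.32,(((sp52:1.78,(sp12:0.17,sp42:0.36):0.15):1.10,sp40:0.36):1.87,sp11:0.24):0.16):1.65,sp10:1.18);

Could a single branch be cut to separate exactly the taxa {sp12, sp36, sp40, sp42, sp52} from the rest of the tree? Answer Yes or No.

No

The MRCA of the listed taxa subtends (((((sp33,(sp57,sp9)),sp36),sp48),sp31),(((sp52,(sp12,sp42)),sp40),sp11)).
That clade also contains sp11, sp31, sp33, sp48, sp57, sp9, which are not in the proposed group, so the group is not monophyletic.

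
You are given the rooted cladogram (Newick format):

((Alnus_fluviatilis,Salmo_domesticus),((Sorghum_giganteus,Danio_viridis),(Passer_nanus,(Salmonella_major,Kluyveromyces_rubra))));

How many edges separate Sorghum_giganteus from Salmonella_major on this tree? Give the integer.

The MRCA of Sorghum_giganteus and Salmonella_major is the node subtending ((Sorghum_giganteus,Danio_viridis),(Passer_nanus,(Salmonella_major,Kluyveromyces_rubra))).
From Sorghum_giganteus up to that node: 2 branches. From Salmonella_major up to the same node: 3 branches. Total: 2 + 3 = 5.

5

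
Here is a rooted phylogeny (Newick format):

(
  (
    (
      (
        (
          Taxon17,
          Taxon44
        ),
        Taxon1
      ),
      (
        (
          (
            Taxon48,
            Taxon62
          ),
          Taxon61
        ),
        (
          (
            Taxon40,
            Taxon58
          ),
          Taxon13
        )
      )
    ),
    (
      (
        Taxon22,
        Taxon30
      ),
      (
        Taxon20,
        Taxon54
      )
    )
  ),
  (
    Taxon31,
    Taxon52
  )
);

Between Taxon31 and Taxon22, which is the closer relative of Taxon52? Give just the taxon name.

Taxon31

The MRCA of Taxon52 and Taxon31 subtends (Taxon31,Taxon52) (2 taxa).
The MRCA of Taxon52 and Taxon22 is the root, subtending the entire tree (15 taxa).
The first is nested inside the second, so Taxon52 shares a more recent common ancestor with Taxon31.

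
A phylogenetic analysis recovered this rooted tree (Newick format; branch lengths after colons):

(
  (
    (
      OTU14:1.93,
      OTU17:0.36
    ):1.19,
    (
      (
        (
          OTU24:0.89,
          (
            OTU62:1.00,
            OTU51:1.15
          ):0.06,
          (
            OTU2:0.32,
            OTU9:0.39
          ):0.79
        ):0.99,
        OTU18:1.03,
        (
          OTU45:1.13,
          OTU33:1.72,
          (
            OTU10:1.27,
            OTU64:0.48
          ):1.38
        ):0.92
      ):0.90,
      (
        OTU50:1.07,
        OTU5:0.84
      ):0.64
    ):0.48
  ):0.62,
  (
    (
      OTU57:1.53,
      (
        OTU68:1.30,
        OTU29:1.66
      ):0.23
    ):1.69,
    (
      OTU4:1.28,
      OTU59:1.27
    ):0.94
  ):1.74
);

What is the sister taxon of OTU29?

OTU29 attaches to the tree at the node subtending (OTU68,OTU29).
The other lineage descending from that same node — the sister group — is the single tip OTU68.

OTU68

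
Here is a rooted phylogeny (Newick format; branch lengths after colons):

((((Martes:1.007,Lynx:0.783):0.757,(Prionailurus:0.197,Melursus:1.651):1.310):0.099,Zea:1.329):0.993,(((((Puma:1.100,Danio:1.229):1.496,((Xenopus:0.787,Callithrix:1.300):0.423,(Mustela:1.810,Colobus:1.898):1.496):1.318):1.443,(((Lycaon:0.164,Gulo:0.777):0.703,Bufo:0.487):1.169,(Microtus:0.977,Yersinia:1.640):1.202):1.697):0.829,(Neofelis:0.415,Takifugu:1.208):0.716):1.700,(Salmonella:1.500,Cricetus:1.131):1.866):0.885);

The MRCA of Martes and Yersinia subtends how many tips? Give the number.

The MRCA of Martes and Yersinia is the root, so the clade is the entire tree.
That clade contains 20 terminal taxa: Bufo, Callithrix, Colobus, Cricetus, Danio, Gulo, Lycaon, Lynx, Martes, Melursus, Microtus, Mustela, Neofelis, Prionailurus, Puma, Salmonella, Takifugu, Xenopus, Yersinia, Zea.

20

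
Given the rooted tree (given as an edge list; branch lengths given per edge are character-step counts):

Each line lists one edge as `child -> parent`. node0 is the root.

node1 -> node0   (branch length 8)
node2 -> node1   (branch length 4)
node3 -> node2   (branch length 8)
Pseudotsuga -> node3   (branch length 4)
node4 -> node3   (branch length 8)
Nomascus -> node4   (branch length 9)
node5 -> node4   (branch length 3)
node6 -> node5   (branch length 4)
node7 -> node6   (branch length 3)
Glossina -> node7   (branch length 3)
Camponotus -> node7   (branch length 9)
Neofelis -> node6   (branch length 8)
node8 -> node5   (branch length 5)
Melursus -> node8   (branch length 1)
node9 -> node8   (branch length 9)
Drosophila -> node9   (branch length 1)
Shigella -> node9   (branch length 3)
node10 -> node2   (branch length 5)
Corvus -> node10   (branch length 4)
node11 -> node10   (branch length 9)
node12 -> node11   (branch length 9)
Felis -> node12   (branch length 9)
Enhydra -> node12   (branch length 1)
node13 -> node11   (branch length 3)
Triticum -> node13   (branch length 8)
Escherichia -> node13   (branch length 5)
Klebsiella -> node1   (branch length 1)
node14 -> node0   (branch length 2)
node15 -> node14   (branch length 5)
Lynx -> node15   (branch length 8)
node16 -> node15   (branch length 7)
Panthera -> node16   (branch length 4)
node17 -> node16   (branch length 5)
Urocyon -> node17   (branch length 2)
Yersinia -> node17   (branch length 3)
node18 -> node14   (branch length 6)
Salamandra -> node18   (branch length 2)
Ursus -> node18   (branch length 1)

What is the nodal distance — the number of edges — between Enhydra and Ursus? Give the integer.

9

The MRCA of Enhydra and Ursus is the root of the tree.
From Enhydra up to that node: 6 branches. From Ursus up to the same node: 3 branches. Total: 6 + 3 = 9.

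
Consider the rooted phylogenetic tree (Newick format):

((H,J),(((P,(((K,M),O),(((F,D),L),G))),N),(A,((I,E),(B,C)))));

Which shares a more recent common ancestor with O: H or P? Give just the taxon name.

The MRCA of O and P subtends (P,(((K,M),O),(((F,D),L),G))) (8 taxa).
The MRCA of O and H is the root, subtending the entire tree (16 taxa).
The first is nested inside the second, so O shares a more recent common ancestor with P.

P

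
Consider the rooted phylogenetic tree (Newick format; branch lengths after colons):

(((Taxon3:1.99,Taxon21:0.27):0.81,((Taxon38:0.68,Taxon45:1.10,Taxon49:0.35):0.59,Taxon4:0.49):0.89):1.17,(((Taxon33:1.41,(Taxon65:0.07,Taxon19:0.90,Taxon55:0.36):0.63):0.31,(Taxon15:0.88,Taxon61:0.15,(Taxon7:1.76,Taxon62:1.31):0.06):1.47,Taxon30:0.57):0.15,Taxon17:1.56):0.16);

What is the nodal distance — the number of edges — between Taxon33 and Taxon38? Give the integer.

The MRCA of Taxon33 and Taxon38 is the root of the tree.
From Taxon33 up to that node: 4 branches. From Taxon38 up to the same node: 4 branches. Total: 4 + 4 = 8.

8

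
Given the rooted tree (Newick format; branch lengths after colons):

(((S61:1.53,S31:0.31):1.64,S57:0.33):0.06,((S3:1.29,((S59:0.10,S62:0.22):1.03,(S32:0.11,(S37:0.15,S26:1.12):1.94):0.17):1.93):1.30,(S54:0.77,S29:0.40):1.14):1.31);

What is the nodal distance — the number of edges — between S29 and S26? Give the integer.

7

The MRCA of S29 and S26 is the node subtending ((S3,((S59,S62),(S32,(S37,S26)))),(S54,S29)).
From S29 up to that node: 2 branches. From S26 up to the same node: 5 branches. Total: 2 + 5 = 7.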